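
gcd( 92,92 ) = 92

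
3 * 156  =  468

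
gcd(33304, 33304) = 33304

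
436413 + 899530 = 1335943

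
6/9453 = 2/3151=0.00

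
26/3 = 8 + 2/3 = 8.67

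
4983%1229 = 67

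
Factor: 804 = 2^2 * 3^1 * 67^1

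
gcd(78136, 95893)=1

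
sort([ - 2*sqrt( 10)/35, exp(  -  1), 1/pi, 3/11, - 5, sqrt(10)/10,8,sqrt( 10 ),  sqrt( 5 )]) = [- 5,- 2 * sqrt( 10)/35,3/11,  sqrt( 10)/10,1/pi  ,  exp( - 1), sqrt( 5 ),sqrt( 10), 8]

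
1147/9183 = 1147/9183 =0.12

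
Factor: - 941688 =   -  2^3*3^2*11^1*29^1*41^1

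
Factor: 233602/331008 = 2^( - 7 ) * 3^( - 1 )*271^1= 271/384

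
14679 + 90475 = 105154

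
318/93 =3 + 13/31=3.42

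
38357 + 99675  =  138032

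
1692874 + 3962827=5655701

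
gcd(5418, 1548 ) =774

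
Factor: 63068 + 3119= 11^2*547^1 = 66187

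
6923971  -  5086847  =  1837124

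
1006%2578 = 1006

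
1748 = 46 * 38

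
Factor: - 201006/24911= - 234/29 = - 2^1*3^2*13^1*29^( - 1 ) 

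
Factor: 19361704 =2^3*2420213^1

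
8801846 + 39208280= 48010126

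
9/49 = 9/49 = 0.18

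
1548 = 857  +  691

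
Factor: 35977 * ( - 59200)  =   - 2129838400 = - 2^6*5^2*37^1*35977^1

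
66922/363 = 66922/363 =184.36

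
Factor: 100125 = 3^2*5^3* 89^1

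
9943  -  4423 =5520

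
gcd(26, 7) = 1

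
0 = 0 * 5580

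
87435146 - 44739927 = 42695219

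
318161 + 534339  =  852500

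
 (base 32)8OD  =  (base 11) 6818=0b10001100001101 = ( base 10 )8973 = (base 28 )BCD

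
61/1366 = 61/1366 = 0.04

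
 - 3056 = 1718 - 4774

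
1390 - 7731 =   -  6341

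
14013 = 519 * 27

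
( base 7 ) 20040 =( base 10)4830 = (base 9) 6556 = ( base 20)c1a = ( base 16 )12DE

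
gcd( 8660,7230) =10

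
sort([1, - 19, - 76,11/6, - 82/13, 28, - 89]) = [ - 89, - 76, - 19, - 82/13,1,11/6,28]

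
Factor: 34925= 5^2*11^1* 127^1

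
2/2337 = 2/2337 =0.00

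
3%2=1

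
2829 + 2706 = 5535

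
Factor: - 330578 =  - 2^1*67^1*2467^1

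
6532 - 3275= 3257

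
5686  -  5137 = 549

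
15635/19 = 822 + 17/19 = 822.89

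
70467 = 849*83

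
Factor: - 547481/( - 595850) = 781/850 = 2^( - 1)*5^( - 2)*11^1 * 17^( - 1)*71^1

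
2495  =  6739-4244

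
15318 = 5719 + 9599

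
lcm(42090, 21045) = 42090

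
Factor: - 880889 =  - 17^1*51817^1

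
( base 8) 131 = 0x59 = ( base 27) 38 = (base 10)89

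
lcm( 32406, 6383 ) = 421278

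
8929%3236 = 2457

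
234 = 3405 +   -  3171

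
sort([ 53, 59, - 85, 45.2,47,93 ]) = [-85,45.2 , 47, 53,59, 93]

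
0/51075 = 0 = 0.00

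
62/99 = 62/99 = 0.63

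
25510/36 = 12755/18 = 708.61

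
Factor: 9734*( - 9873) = -96103782 = -2^1*3^2*31^1*157^1*1097^1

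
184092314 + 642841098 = 826933412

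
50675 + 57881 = 108556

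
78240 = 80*978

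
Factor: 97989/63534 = 2^(  -  1 ) * 89^1*367^1 * 10589^ ( - 1 ) = 32663/21178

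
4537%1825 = 887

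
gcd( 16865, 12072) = 1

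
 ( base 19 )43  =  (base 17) 4B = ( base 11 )72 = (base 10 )79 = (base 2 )1001111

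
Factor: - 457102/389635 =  - 2^1*5^ (  -  1 )*19^1*23^1 * 149^( -1 ) = - 874/745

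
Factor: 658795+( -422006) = 236789 = 7^1 * 33827^1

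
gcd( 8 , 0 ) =8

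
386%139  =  108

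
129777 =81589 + 48188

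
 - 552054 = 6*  (-92009 ) 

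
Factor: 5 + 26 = 31 = 31^1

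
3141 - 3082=59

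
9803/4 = 9803/4  =  2450.75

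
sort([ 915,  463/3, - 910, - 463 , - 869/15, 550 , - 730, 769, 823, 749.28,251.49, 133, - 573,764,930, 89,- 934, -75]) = [ - 934, - 910,-730, - 573,  -  463, - 75, - 869/15, 89, 133, 463/3,  251.49,550,749.28, 764, 769,823, 915 , 930 ] 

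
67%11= 1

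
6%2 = 0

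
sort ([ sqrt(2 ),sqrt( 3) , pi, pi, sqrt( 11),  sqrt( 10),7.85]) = [sqrt(2), sqrt(3),pi, pi,sqrt(10),  sqrt(11), 7.85 ] 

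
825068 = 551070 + 273998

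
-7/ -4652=7/4652 = 0.00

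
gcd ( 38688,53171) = 1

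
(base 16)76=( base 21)5D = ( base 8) 166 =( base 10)118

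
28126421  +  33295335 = 61421756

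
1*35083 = 35083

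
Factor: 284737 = 284737^1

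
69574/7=69574/7 = 9939.14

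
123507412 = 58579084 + 64928328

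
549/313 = 549/313= 1.75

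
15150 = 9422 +5728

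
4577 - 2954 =1623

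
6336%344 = 144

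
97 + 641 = 738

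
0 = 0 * 6825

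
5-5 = 0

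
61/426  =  61/426 = 0.14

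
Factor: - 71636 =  - 2^2*17909^1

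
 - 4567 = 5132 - 9699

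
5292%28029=5292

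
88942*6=533652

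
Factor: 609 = 3^1*7^1*29^1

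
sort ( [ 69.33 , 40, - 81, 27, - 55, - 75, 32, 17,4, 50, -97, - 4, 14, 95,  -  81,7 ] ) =[ - 97, - 81, - 81, - 75,-55, - 4,4, 7,14, 17, 27 , 32, 40, 50, 69.33, 95]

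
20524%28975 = 20524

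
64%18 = 10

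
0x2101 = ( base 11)6391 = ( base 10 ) 8449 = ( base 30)9bj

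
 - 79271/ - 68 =4663/4 = 1165.75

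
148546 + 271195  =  419741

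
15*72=1080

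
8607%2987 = 2633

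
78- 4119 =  - 4041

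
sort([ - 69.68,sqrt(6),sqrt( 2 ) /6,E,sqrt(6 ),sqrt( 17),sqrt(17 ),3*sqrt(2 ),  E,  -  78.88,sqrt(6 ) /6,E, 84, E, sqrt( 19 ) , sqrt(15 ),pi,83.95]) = [ - 78.88,- 69.68, sqrt(2) /6,  sqrt( 6 ) /6,sqrt(6),sqrt(6 ),E,E,E, E,pi,sqrt(15 ),sqrt(17),sqrt(17 ) , 3*sqrt(2 ),sqrt (19), 83.95,84]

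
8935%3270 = 2395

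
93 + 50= 143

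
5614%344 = 110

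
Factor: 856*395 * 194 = 2^4*5^1*79^1*97^1*107^1 = 65595280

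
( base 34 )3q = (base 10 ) 128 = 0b10000000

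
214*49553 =10604342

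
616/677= 616/677  =  0.91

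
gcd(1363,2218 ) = 1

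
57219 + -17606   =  39613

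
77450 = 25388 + 52062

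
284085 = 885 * 321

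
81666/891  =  91+65/99 = 91.66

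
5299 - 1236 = 4063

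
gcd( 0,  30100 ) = 30100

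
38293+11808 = 50101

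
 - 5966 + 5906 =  - 60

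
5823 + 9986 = 15809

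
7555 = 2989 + 4566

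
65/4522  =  65/4522   =  0.01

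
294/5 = 294/5 = 58.80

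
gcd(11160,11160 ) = 11160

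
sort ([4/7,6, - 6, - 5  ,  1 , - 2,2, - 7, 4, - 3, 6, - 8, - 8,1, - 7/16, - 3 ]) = [ - 8, - 8, - 7,-6, - 5, - 3,-3, - 2, - 7/16, 4/7, 1,1, 2, 4, 6,6 ] 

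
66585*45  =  2996325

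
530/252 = 2+13/126  =  2.10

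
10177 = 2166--8011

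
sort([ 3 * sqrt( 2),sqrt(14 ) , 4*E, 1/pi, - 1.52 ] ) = [ -1.52 , 1/pi, sqrt( 14) , 3*sqrt(2 ), 4*E ]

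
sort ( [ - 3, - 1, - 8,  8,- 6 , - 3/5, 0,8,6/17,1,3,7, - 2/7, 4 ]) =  [ - 8, - 6,  -  3,-1, - 3/5 , - 2/7,0, 6/17, 1 , 3 , 4,7,8, 8] 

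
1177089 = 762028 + 415061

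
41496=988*42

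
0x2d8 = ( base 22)1b2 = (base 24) 168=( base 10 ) 728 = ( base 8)1330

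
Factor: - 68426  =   - 2^1*34213^1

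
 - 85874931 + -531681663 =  - 617556594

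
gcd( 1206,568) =2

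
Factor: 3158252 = 2^2 * 193^1 * 4091^1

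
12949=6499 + 6450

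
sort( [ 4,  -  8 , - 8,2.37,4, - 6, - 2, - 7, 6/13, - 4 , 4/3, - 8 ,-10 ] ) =[ - 10, -8,-8, - 8, - 7 , - 6, - 4 ,-2 , 6/13 , 4/3 , 2.37,4 , 4]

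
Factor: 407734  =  2^1*239^1*853^1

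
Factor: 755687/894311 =39773/47069 = 11^ ( - 2 )*31^1 * 389^( - 1 ) * 1283^1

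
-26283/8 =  - 26283/8 = - 3285.38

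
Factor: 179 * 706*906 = 114494844 = 2^2 * 3^1 * 151^1*179^1 * 353^1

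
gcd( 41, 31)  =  1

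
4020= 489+3531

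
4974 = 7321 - 2347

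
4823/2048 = 2 +727/2048 =2.35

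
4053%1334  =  51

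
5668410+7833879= 13502289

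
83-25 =58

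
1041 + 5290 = 6331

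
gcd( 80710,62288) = 2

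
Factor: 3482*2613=2^1*3^1 * 13^1 * 67^1*1741^1 = 9098466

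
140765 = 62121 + 78644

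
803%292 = 219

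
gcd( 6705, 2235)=2235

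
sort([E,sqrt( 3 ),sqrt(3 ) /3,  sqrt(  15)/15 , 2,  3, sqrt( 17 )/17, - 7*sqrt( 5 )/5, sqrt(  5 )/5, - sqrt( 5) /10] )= [ - 7*sqrt( 5 ) /5, - sqrt(5)/10,sqrt(17) /17,sqrt( 15)/15,sqrt(5)/5,sqrt( 3) /3, sqrt( 3 ),2, E,3] 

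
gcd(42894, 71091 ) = 9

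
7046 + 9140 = 16186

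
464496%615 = 171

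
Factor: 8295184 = 2^4*17^1* 30497^1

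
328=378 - 50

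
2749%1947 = 802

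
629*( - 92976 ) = - 58481904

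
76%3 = 1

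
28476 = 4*7119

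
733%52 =5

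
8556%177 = 60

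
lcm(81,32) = 2592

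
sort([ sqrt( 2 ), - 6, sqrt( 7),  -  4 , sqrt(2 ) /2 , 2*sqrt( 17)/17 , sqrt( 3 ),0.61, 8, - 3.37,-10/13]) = [ - 6, - 4, - 3.37, - 10/13, 2*sqrt ( 17 )/17, 0.61, sqrt(2) /2, sqrt(2),sqrt( 3),sqrt( 7), 8 ]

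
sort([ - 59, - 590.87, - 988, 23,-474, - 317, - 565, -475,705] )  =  [ - 988 ,  -  590.87,-565, - 475, - 474, - 317, - 59,23,705 ]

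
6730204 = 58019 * 116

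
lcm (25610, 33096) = 2151240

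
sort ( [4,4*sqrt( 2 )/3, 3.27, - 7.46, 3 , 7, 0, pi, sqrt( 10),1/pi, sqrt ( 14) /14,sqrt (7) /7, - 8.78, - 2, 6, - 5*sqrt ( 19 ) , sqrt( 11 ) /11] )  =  [ - 5* sqrt( 19),- 8.78, - 7.46,-2 , 0, sqrt ( 14) /14,sqrt(11)/11, 1/pi, sqrt( 7 ) /7, 4*sqrt( 2)/3, 3,pi , sqrt( 10), 3.27, 4,6,7] 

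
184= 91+93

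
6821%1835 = 1316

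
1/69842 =1/69842=0.00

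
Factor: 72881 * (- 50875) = -3707820875 = -5^3*11^1 * 31^1*37^1 * 2351^1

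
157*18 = 2826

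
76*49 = 3724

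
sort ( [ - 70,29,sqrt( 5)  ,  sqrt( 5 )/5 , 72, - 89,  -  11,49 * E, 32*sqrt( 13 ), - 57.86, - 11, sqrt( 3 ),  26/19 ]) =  [-89, -70,-57.86 , -11,- 11, sqrt( 5 ) /5,26/19,sqrt(3),sqrt(5 ), 29, 72, 32*sqrt( 13 ),49*E]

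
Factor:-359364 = -2^2*3^1*29947^1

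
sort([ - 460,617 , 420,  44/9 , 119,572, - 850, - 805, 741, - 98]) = [ - 850, - 805, - 460, - 98, 44/9, 119 , 420,572 , 617, 741 ] 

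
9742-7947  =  1795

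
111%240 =111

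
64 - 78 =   -  14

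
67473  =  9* 7497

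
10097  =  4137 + 5960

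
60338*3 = 181014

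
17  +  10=27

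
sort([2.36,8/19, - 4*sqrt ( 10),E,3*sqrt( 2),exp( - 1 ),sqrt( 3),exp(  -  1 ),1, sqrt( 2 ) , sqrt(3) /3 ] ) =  [ - 4*sqrt( 10),exp( -1 ),  exp( - 1), 8/19,sqrt( 3)/3, 1 , sqrt( 2),sqrt ( 3 ),2.36,E,3*sqrt( 2) ] 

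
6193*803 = 4972979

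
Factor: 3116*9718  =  2^3*19^1*41^1*43^1*113^1=30281288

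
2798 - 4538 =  - 1740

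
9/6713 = 9/6713 = 0.00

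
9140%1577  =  1255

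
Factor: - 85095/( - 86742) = 155/158= 2^( - 1)*5^1*31^1*79^( - 1) 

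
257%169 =88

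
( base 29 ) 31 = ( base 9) 107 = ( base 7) 154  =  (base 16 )58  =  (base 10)88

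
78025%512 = 201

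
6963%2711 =1541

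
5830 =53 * 110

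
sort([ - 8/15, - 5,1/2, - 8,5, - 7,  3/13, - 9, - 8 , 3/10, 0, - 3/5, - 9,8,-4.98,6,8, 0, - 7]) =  [ - 9, - 9, - 8 ,-8, - 7,-7, - 5, - 4.98, - 3/5, - 8/15, 0,  0, 3/13, 3/10, 1/2, 5,6 , 8,8] 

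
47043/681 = 69+18/227= 69.08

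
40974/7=40974/7 = 5853.43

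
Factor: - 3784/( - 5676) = 2^1*3^( - 1 ) = 2/3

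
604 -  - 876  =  1480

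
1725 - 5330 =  - 3605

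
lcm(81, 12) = 324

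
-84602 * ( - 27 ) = 2284254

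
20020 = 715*28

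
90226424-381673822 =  - 291447398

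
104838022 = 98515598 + 6322424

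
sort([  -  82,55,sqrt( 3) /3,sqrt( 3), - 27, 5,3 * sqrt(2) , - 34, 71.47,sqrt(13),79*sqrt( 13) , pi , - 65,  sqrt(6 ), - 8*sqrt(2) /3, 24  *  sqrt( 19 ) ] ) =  [ - 82 ,-65, - 34,-27,  -  8*sqrt( 2 )/3,sqrt(3)/3,sqrt(3 ),sqrt( 6 ),pi,sqrt( 13 ), 3*sqrt(  2),5, 55, 71.47, 24*sqrt( 19) , 79*sqrt(13)]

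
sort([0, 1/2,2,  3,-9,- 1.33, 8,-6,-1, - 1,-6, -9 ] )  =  [ - 9, -9, - 6, - 6,-1.33,-1, - 1, 0,1/2, 2, 3,8]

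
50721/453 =111 + 146/151=111.97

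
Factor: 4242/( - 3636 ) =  - 7/6 = -2^ ( - 1)*3^( - 1)*7^1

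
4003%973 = 111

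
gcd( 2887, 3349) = 1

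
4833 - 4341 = 492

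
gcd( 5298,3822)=6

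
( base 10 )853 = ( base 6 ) 3541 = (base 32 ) ql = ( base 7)2326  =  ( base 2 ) 1101010101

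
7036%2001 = 1033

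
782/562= 1 + 110/281 = 1.39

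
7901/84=7901/84 = 94.06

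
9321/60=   155+ 7/20 = 155.35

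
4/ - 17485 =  - 1 + 17481/17485 =- 0.00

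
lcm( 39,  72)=936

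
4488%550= 88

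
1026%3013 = 1026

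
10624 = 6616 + 4008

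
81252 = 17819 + 63433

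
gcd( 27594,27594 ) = 27594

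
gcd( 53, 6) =1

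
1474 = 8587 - 7113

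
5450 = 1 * 5450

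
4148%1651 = 846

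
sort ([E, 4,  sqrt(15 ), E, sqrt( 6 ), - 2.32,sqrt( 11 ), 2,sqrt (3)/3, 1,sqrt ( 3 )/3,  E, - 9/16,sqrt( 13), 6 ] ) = [  -  2.32 , -9/16,sqrt(3) /3, sqrt (3)/3, 1,2, sqrt( 6), E, E, E,sqrt (11) , sqrt( 13),sqrt ( 15 ),4, 6 ] 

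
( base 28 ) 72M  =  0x15be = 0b1010110111110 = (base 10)5566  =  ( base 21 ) cd1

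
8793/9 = 977 = 977.00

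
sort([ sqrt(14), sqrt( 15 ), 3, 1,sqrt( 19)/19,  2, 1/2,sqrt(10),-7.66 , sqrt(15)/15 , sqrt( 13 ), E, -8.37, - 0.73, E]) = [ - 8.37 ,  -  7.66, - 0.73,sqrt (19)/19, sqrt(15 ) /15,1/2, 1,2, E, E, 3,sqrt( 10 ), sqrt (13), sqrt( 14 ), sqrt(15)] 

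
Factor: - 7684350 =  - 2^1*3^1*5^2*51229^1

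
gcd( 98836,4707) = 1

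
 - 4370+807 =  -3563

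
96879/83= 1167  +  18/83=1167.22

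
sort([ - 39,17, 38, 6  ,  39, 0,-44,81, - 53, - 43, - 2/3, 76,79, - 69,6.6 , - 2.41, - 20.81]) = [ - 69, - 53, - 44,  -  43,  -  39, - 20.81, -2.41, - 2/3,0, 6, 6.6, 17, 38, 39,76 , 79,  81 ] 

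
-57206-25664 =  - 82870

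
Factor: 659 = 659^1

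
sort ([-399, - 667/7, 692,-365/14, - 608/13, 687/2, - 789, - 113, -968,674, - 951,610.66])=[-968, - 951, - 789,-399, - 113, - 667/7,  -  608/13, -365/14,  687/2,610.66,  674,692]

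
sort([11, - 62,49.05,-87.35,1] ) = [-87.35,- 62, 1, 11,49.05 ]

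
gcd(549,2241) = 9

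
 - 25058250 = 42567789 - 67626039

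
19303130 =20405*946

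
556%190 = 176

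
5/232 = 5/232 =0.02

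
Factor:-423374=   -  2^1*7^1*30241^1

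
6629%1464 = 773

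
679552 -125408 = 554144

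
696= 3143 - 2447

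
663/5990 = 663/5990 =0.11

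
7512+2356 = 9868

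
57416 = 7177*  8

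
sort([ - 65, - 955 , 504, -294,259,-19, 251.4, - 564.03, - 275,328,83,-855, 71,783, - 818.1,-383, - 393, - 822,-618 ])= [- 955, - 855, - 822, - 818.1, - 618,-564.03,  -  393, - 383,-294,-275,- 65, - 19,71, 83, 251.4,259, 328, 504, 783]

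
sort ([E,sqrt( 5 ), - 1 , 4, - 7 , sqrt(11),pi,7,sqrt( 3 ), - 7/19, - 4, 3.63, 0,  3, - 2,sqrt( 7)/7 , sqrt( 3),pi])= [ - 7,-4,-2, - 1,-7/19,0 , sqrt( 7)/7, sqrt(3 ),sqrt( 3 ),sqrt( 5 ),E , 3, pi, pi,sqrt( 11 ),3.63,4, 7]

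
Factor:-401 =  - 401^1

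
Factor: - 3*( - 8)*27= 648 = 2^3*3^4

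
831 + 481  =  1312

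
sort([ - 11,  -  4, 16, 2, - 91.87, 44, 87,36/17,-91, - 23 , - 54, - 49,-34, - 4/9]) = [ - 91.87,-91, - 54, - 49,-34, -23, - 11,  -  4,  -  4/9, 2, 36/17, 16,44,  87]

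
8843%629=37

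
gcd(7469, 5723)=97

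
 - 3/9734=-3/9734 = -0.00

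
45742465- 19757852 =25984613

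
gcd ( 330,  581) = 1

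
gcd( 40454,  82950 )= 2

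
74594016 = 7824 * 9534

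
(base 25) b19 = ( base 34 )5X7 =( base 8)15375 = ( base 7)26100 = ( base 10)6909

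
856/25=34 + 6/25 =34.24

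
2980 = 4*745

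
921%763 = 158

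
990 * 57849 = 57270510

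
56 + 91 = 147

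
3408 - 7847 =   -  4439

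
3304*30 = 99120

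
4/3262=2/1631= 0.00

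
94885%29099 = 7588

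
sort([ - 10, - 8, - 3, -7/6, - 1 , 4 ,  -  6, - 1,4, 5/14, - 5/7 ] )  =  [ - 10, - 8, - 6,-3, - 7/6 , - 1, - 1, - 5/7, 5/14, 4, 4 ] 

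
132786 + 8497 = 141283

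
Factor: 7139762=2^1 * 7^1 * 17^1 * 131^1 * 229^1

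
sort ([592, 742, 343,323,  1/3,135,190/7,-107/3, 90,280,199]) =[ - 107/3,1/3,  190/7, 90,135,199, 280, 323, 343, 592, 742] 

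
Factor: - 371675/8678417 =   -  5^2*11^( - 1 )*14867^1*788947^( - 1) 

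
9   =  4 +5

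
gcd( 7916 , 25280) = 4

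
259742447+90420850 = 350163297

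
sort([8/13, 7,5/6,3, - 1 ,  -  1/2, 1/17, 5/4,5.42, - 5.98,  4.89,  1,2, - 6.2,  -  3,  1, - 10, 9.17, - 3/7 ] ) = [-10, - 6.2, - 5.98, - 3, - 1, - 1/2, -3/7,1/17,8/13,5/6,1,1,5/4,2 , 3,4.89,5.42, 7, 9.17 ]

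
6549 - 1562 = 4987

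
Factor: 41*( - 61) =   -  41^1*61^1 = - 2501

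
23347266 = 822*28403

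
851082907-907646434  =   - 56563527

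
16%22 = 16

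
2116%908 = 300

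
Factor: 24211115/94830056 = 2^( - 3)*5^1*41^1  *89^1*1327^1*11853757^( - 1 ) 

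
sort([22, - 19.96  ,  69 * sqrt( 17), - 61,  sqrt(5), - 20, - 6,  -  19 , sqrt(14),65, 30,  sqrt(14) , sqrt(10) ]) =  [ - 61, - 20, - 19.96 , - 19, -6, sqrt( 5 ), sqrt(10 ),sqrt ( 14 ),  sqrt ( 14),22,  30  ,  65, 69*sqrt( 17)]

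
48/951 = 16/317 = 0.05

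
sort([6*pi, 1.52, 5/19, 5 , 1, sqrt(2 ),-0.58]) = [ - 0.58,  5/19, 1,  sqrt( 2),1.52,5, 6 * pi]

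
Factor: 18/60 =2^ ( - 1 )* 3^1*5^( - 1) = 3/10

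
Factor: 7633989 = 3^2*11^1*29^1 *2659^1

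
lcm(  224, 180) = 10080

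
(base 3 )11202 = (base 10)128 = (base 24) 58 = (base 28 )4g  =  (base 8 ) 200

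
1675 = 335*5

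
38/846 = 19/423 = 0.04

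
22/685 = 22/685 = 0.03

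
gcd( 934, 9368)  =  2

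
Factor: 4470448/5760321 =2^4*3^( - 1)*7^( - 1 )*31^1*9013^1  *274301^ ( - 1) 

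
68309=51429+16880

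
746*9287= 6928102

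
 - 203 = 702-905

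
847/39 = 21 + 28/39 = 21.72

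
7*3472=24304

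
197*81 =15957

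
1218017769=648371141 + 569646628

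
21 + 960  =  981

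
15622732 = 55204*283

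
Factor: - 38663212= -2^2*7^1*661^1*2089^1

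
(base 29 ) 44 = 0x78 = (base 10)120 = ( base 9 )143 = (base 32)3o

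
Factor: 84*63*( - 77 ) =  - 407484 = -2^2*3^3*  7^3*11^1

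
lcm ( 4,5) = 20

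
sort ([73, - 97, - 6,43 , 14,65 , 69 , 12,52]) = [ - 97,  -  6,12,14, 43, 52 , 65,69,73] 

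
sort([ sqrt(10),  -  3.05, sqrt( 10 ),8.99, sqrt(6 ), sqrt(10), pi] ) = [-3.05, sqrt (6 ), pi,sqrt( 10 ),sqrt (10 ) , sqrt(10), 8.99]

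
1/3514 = 1/3514 = 0.00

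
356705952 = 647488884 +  - 290782932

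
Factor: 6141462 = 2^1  *  3^1*1023577^1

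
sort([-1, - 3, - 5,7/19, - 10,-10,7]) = [ - 10, - 10, - 5, - 3, - 1,  7/19, 7]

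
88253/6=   14708 + 5/6 = 14708.83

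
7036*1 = 7036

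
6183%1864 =591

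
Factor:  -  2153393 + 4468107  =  2^1*1157357^1 = 2314714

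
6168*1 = 6168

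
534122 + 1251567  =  1785689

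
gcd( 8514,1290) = 258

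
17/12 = 17/12 = 1.42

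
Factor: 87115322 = 2^1*7^1*6222523^1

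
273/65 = 21/5 = 4.20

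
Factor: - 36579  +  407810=7^1*181^1*293^1 = 371231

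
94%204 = 94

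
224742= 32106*7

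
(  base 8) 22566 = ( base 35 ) 7T0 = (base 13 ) 4499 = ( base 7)36650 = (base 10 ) 9590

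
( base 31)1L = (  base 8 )64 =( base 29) 1n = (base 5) 202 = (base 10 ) 52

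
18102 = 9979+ 8123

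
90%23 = 21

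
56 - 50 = 6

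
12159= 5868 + 6291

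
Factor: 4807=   11^1* 19^1*23^1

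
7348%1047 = 19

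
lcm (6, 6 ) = 6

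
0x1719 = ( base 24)A69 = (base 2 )1011100011001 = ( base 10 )5913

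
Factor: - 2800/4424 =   -  2^1*5^2*79^ (-1) = - 50/79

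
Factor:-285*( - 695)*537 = 3^2 *5^2 *19^1 * 139^1*179^1=106366275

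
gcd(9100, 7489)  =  1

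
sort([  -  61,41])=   [ - 61,41 ] 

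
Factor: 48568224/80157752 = 6071028/10019719 = 2^2*3^1*983^ ( - 1)*10193^( - 1 )*505919^1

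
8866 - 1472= 7394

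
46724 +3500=50224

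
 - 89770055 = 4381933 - 94151988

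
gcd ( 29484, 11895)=39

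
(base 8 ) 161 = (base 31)3K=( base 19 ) 5i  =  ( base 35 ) 38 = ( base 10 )113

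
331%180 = 151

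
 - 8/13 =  - 8/13 = -0.62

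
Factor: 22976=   2^6* 359^1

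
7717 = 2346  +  5371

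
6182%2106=1970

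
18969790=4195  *4522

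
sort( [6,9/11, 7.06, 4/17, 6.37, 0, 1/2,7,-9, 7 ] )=[ - 9,0,  4/17, 1/2, 9/11 , 6, 6.37, 7,7,  7.06]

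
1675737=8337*201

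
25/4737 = 25/4737 = 0.01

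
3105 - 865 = 2240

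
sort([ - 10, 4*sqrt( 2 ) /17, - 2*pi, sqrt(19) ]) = [ -10, - 2*pi, 4 * sqrt(2 )/17 , sqrt(19)]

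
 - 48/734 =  - 24/367  =  - 0.07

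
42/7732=21/3866 = 0.01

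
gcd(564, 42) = 6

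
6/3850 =3/1925= 0.00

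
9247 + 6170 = 15417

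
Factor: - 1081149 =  - 3^1*17^2 * 29^1 * 43^1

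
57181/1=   57181 = 57181.00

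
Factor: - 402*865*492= -171083160 = - 2^3*3^2*5^1*41^1*67^1*173^1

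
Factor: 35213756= 2^2*233^1*37783^1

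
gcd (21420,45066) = 42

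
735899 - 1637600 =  - 901701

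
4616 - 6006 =  -  1390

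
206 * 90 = 18540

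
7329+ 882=8211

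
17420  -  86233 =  - 68813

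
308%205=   103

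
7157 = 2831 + 4326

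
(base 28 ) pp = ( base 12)505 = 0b1011010101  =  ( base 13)43A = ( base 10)725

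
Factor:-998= - 2^1*499^1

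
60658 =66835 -6177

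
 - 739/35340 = - 1 + 34601/35340 = - 0.02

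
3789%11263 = 3789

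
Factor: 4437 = 3^2*17^1*29^1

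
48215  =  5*9643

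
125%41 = 2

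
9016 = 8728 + 288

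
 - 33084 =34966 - 68050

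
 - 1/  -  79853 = 1/79853 =0.00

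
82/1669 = 82/1669 =0.05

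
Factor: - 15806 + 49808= 2^1*3^2*1889^1=34002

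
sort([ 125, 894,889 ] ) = [ 125,889,894 ] 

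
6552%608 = 472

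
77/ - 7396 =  - 77/7396 =- 0.01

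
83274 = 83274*1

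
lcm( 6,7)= 42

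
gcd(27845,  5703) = 1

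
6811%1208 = 771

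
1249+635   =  1884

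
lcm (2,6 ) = 6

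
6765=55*123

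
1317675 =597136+720539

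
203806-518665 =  - 314859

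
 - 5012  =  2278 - 7290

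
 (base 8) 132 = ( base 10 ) 90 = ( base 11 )82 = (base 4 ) 1122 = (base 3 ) 10100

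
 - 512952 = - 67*7656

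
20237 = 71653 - 51416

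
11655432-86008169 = -74352737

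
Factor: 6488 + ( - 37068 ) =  - 30580=- 2^2 *5^1 * 11^1*139^1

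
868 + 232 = 1100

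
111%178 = 111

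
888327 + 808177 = 1696504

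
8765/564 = 15+305/564 = 15.54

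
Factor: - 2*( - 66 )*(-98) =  - 12936 = - 2^3*3^1 * 7^2*11^1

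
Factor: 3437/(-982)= - 2^( - 1 ) *7^1 = - 7/2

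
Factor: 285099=3^1*29^2*113^1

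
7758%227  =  40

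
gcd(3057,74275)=1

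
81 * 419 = 33939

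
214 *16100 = 3445400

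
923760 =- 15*( - 61584)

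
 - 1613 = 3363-4976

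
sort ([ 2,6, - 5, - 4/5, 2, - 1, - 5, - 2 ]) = [ - 5, - 5,-2, - 1,- 4/5,2, 2, 6]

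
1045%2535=1045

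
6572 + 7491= 14063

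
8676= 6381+2295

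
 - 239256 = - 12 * 19938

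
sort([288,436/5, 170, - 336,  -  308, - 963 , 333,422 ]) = [ - 963,-336,-308,  436/5,170, 288,333, 422] 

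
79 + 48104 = 48183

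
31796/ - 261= -31796/261 = - 121.82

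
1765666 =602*2933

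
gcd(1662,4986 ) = 1662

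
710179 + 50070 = 760249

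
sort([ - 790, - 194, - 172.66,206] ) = [  -  790, - 194,-172.66, 206 ] 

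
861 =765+96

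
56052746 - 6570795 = 49481951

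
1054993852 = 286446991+768546861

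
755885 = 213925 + 541960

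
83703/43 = 83703/43= 1946.58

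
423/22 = 423/22 =19.23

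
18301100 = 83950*218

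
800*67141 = 53712800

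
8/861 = 8/861 = 0.01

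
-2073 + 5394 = 3321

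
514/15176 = 257/7588  =  0.03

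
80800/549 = 147 + 97/549 =147.18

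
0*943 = 0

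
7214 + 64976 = 72190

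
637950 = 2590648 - 1952698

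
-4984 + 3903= - 1081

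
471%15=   6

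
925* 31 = 28675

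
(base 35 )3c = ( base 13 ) 90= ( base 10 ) 117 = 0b1110101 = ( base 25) 4H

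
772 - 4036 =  - 3264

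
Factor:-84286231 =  - 281^1*299951^1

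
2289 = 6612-4323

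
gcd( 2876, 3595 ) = 719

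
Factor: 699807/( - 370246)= - 2^(- 1 ) * 3^1*89^1 *2621^1 * 185123^( - 1)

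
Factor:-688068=-2^2 * 3^3*23^1 *277^1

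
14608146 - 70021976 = -55413830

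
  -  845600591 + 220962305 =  - 624638286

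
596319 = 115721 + 480598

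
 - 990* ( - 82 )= 81180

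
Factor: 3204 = 2^2*3^2*89^1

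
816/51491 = 816/51491= 0.02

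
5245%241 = 184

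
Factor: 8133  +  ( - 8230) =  - 97^1 = - 97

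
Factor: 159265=5^1*53^1 * 601^1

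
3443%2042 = 1401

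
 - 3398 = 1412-4810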